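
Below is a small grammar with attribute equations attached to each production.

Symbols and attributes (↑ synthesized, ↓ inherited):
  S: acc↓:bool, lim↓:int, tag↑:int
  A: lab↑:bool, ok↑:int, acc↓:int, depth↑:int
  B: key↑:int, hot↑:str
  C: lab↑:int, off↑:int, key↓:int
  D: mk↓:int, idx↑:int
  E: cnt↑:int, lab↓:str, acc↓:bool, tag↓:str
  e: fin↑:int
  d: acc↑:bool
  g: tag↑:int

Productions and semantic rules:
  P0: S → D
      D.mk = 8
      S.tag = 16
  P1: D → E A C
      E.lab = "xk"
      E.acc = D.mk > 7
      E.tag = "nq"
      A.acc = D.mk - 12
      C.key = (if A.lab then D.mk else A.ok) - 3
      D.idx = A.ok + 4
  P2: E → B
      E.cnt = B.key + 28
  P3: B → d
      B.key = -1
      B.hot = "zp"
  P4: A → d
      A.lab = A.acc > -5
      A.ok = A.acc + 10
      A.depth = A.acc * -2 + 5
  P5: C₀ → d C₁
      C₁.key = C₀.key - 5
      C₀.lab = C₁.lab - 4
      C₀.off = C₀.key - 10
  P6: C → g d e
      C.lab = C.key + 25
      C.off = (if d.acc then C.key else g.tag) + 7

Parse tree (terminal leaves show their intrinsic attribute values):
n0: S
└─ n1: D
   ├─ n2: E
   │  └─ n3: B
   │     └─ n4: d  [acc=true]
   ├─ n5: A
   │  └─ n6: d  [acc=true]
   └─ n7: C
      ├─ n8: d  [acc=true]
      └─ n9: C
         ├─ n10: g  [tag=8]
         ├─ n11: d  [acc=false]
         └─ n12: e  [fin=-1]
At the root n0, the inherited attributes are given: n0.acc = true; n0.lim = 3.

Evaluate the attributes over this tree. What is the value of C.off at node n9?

1. n0.acc = true  [given at root]
2. n0.lim = 3  [given at root]
3. n1.mk = 8  [8]
4. n2.lab = "xk"  ["xk"]
5. n2.acc = true  [D.mk > 7]
6. n2.tag = "nq"  ["nq"]
7. n4.acc = true  [terminal]
8. n3.key = -1  [-1]
9. n3.hot = "zp"  ["zp"]
10. n2.cnt = 27  [B.key + 28]
11. n5.acc = -4  [D.mk - 12]
12. n6.acc = true  [terminal]
13. n5.lab = true  [A.acc > -5]
14. n5.ok = 6  [A.acc + 10]
15. n5.depth = 13  [A.acc * -2 + 5]
16. n7.key = 5  [(if A.lab then D.mk else A.ok) - 3]
17. n8.acc = true  [terminal]
18. n9.key = 0  [C₀.key - 5]
19. n10.tag = 8  [terminal]
20. n11.acc = false  [terminal]
21. n12.fin = -1  [terminal]
22. n9.lab = 25  [C.key + 25]
23. n9.off = 15  [(if d.acc then C.key else g.tag) + 7]
24. n7.lab = 21  [C₁.lab - 4]
25. n7.off = -5  [C₀.key - 10]
26. n1.idx = 10  [A.ok + 4]
27. n0.tag = 16  [16]

15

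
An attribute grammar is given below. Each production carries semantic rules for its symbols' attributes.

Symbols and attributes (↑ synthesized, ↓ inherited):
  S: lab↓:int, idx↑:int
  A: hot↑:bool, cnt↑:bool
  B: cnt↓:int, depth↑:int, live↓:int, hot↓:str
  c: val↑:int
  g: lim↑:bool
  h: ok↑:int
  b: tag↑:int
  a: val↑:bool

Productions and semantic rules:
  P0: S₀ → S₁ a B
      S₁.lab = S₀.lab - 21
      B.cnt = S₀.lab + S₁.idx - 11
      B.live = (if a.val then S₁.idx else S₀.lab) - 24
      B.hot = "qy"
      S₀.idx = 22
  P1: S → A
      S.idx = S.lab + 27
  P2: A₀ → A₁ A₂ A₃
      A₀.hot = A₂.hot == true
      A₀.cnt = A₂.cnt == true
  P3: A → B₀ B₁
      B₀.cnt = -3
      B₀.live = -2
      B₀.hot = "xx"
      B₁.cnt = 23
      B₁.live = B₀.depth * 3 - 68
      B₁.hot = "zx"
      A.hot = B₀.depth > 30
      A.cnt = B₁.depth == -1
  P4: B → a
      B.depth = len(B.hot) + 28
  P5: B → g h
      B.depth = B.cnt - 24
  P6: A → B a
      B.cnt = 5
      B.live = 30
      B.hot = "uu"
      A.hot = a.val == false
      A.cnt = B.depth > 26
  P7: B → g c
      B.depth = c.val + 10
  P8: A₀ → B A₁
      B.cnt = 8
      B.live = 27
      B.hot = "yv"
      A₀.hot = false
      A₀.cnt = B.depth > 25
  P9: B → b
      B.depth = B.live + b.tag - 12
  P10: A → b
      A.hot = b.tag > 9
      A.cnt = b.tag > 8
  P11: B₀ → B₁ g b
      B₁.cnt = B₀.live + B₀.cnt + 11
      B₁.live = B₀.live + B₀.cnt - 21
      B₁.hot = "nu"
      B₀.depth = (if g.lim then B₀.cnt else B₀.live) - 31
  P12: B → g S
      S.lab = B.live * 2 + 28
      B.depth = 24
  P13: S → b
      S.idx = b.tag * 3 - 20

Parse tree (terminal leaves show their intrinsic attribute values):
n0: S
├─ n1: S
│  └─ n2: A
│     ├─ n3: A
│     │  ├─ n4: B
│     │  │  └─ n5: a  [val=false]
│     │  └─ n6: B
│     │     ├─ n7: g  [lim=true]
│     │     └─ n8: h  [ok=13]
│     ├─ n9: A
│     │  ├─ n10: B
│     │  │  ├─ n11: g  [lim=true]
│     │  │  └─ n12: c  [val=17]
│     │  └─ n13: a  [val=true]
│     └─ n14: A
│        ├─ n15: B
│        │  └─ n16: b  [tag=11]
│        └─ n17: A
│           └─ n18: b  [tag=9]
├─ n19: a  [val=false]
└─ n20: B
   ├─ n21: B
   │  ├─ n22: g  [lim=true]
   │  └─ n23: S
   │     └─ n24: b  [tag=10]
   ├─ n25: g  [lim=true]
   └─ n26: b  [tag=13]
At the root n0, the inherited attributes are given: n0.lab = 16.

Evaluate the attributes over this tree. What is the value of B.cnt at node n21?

1. n0.lab = 16  [given at root]
2. n1.lab = -5  [S₀.lab - 21]
3. n4.cnt = -3  [-3]
4. n4.live = -2  [-2]
5. n4.hot = "xx"  ["xx"]
6. n5.val = false  [terminal]
7. n4.depth = 30  [len(B.hot) + 28]
8. n6.cnt = 23  [23]
9. n6.live = 22  [B₀.depth * 3 - 68]
10. n6.hot = "zx"  ["zx"]
11. n7.lim = true  [terminal]
12. n8.ok = 13  [terminal]
13. n6.depth = -1  [B.cnt - 24]
14. n3.hot = false  [B₀.depth > 30]
15. n3.cnt = true  [B₁.depth == -1]
16. n10.cnt = 5  [5]
17. n10.live = 30  [30]
18. n10.hot = "uu"  ["uu"]
19. n11.lim = true  [terminal]
20. n12.val = 17  [terminal]
21. n10.depth = 27  [c.val + 10]
22. n13.val = true  [terminal]
23. n9.hot = false  [a.val == false]
24. n9.cnt = true  [B.depth > 26]
25. n15.cnt = 8  [8]
26. n15.live = 27  [27]
27. n15.hot = "yv"  ["yv"]
28. n16.tag = 11  [terminal]
29. n15.depth = 26  [B.live + b.tag - 12]
30. n18.tag = 9  [terminal]
31. n17.hot = false  [b.tag > 9]
32. n17.cnt = true  [b.tag > 8]
33. n14.hot = false  [false]
34. n14.cnt = true  [B.depth > 25]
35. n2.hot = false  [A₂.hot == true]
36. n2.cnt = true  [A₂.cnt == true]
37. n1.idx = 22  [S.lab + 27]
38. n19.val = false  [terminal]
39. n20.cnt = 27  [S₀.lab + S₁.idx - 11]
40. n20.live = -8  [(if a.val then S₁.idx else S₀.lab) - 24]
41. n20.hot = "qy"  ["qy"]
42. n21.cnt = 30  [B₀.live + B₀.cnt + 11]
43. n21.live = -2  [B₀.live + B₀.cnt - 21]
44. n21.hot = "nu"  ["nu"]
45. n22.lim = true  [terminal]
46. n23.lab = 24  [B.live * 2 + 28]
47. n24.tag = 10  [terminal]
48. n23.idx = 10  [b.tag * 3 - 20]
49. n21.depth = 24  [24]
50. n25.lim = true  [terminal]
51. n26.tag = 13  [terminal]
52. n20.depth = -4  [(if g.lim then B₀.cnt else B₀.live) - 31]
53. n0.idx = 22  [22]

30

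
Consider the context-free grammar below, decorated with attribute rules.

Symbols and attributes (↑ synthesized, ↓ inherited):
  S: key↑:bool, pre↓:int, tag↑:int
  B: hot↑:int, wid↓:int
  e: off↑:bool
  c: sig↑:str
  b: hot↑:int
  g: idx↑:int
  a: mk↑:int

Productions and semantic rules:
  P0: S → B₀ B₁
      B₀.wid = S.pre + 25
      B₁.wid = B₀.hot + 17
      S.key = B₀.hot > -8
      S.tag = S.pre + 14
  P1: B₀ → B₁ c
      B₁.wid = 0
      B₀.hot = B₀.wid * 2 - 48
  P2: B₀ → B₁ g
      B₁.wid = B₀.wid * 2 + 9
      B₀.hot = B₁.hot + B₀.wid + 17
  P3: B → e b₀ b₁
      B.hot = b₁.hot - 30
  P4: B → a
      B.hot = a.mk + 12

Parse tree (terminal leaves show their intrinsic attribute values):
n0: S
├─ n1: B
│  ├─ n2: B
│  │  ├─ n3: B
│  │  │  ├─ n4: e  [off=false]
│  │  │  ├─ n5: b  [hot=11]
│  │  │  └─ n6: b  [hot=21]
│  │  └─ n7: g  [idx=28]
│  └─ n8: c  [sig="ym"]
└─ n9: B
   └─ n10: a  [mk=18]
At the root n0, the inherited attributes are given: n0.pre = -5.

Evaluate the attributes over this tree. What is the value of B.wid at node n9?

1. n0.pre = -5  [given at root]
2. n1.wid = 20  [S.pre + 25]
3. n2.wid = 0  [0]
4. n3.wid = 9  [B₀.wid * 2 + 9]
5. n4.off = false  [terminal]
6. n5.hot = 11  [terminal]
7. n6.hot = 21  [terminal]
8. n3.hot = -9  [b₁.hot - 30]
9. n7.idx = 28  [terminal]
10. n2.hot = 8  [B₁.hot + B₀.wid + 17]
11. n8.sig = "ym"  [terminal]
12. n1.hot = -8  [B₀.wid * 2 - 48]
13. n9.wid = 9  [B₀.hot + 17]
14. n10.mk = 18  [terminal]
15. n9.hot = 30  [a.mk + 12]
16. n0.key = false  [B₀.hot > -8]
17. n0.tag = 9  [S.pre + 14]

9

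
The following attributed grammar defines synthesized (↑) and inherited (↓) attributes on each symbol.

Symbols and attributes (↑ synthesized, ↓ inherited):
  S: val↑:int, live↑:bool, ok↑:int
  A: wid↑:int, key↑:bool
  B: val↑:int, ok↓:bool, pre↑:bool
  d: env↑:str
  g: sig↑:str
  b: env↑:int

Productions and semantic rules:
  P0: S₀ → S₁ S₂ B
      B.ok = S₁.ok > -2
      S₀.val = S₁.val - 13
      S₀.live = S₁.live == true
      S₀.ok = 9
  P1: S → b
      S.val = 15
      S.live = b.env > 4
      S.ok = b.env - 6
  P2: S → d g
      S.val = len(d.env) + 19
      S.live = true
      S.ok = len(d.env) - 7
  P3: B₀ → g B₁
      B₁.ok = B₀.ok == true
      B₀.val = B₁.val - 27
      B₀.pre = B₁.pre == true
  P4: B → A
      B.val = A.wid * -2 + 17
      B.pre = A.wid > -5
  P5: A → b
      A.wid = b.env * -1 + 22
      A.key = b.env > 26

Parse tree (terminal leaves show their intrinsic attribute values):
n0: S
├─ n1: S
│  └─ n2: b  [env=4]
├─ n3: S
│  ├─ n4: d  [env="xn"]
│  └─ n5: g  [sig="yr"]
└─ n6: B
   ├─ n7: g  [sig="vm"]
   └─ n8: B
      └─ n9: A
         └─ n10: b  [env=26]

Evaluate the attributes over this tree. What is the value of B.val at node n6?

-2

1. n2.env = 4  [terminal]
2. n1.val = 15  [15]
3. n1.live = false  [b.env > 4]
4. n1.ok = -2  [b.env - 6]
5. n4.env = "xn"  [terminal]
6. n5.sig = "yr"  [terminal]
7. n3.val = 21  [len(d.env) + 19]
8. n3.live = true  [true]
9. n3.ok = -5  [len(d.env) - 7]
10. n6.ok = false  [S₁.ok > -2]
11. n7.sig = "vm"  [terminal]
12. n8.ok = false  [B₀.ok == true]
13. n10.env = 26  [terminal]
14. n9.wid = -4  [b.env * -1 + 22]
15. n9.key = false  [b.env > 26]
16. n8.val = 25  [A.wid * -2 + 17]
17. n8.pre = true  [A.wid > -5]
18. n6.val = -2  [B₁.val - 27]
19. n6.pre = true  [B₁.pre == true]
20. n0.val = 2  [S₁.val - 13]
21. n0.live = false  [S₁.live == true]
22. n0.ok = 9  [9]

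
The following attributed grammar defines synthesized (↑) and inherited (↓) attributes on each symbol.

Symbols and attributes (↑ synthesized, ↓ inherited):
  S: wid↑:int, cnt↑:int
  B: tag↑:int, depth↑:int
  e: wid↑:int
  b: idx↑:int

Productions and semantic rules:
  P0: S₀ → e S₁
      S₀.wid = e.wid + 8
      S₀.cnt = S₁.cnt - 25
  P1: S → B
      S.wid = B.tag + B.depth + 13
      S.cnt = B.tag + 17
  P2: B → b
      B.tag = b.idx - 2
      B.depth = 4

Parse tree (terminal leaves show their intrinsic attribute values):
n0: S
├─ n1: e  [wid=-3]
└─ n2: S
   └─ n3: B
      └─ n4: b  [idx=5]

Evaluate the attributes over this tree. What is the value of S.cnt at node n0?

1. n1.wid = -3  [terminal]
2. n4.idx = 5  [terminal]
3. n3.tag = 3  [b.idx - 2]
4. n3.depth = 4  [4]
5. n2.wid = 20  [B.tag + B.depth + 13]
6. n2.cnt = 20  [B.tag + 17]
7. n0.wid = 5  [e.wid + 8]
8. n0.cnt = -5  [S₁.cnt - 25]

-5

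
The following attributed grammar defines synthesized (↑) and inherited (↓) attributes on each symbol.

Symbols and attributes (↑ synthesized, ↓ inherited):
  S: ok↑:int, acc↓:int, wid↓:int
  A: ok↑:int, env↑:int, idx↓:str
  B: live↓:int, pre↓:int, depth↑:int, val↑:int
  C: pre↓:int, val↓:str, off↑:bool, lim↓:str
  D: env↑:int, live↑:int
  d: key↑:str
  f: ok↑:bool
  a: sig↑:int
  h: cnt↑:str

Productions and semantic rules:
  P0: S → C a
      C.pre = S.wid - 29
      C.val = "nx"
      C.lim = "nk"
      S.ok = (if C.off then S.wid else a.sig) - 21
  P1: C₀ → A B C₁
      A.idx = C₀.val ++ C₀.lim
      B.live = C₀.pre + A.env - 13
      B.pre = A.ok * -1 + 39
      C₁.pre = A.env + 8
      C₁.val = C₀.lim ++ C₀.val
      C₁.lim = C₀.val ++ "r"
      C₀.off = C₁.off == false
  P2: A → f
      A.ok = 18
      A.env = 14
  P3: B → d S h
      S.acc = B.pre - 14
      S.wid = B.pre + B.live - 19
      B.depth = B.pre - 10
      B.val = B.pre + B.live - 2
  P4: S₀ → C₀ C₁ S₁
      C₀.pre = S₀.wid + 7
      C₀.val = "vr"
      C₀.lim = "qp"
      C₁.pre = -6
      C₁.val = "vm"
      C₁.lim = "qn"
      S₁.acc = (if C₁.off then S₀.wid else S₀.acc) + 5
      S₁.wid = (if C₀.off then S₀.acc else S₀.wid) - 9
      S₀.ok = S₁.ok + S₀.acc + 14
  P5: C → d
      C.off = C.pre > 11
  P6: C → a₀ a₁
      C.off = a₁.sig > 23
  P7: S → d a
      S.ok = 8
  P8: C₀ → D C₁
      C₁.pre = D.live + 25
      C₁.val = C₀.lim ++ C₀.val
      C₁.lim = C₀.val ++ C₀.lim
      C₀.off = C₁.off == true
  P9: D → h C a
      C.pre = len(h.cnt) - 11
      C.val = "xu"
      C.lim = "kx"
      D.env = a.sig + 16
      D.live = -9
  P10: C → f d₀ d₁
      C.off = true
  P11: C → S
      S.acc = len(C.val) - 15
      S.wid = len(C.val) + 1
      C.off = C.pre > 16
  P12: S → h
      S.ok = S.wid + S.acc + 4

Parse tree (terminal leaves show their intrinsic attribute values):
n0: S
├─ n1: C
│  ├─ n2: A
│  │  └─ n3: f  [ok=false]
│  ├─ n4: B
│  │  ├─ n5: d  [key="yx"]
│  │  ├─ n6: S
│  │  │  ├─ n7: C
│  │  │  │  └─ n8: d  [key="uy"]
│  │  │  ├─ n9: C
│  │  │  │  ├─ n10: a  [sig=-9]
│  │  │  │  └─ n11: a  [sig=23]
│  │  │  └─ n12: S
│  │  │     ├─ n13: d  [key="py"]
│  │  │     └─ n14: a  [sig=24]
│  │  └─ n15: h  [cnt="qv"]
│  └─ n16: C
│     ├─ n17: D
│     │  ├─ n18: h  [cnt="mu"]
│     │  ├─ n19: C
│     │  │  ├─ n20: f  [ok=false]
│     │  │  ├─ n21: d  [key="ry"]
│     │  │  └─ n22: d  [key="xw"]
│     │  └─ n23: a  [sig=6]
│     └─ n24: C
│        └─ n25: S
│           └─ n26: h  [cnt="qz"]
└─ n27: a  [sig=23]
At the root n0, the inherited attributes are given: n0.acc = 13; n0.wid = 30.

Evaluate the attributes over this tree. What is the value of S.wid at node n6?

4

1. n0.acc = 13  [given at root]
2. n0.wid = 30  [given at root]
3. n1.pre = 1  [S.wid - 29]
4. n1.val = "nx"  ["nx"]
5. n1.lim = "nk"  ["nk"]
6. n2.idx = "nxnk"  [C₀.val ++ C₀.lim]
7. n3.ok = false  [terminal]
8. n2.ok = 18  [18]
9. n2.env = 14  [14]
10. n4.live = 2  [C₀.pre + A.env - 13]
11. n4.pre = 21  [A.ok * -1 + 39]
12. n5.key = "yx"  [terminal]
13. n6.acc = 7  [B.pre - 14]
14. n6.wid = 4  [B.pre + B.live - 19]
15. n7.pre = 11  [S₀.wid + 7]
16. n7.val = "vr"  ["vr"]
17. n7.lim = "qp"  ["qp"]
18. n8.key = "uy"  [terminal]
19. n7.off = false  [C.pre > 11]
20. n9.pre = -6  [-6]
21. n9.val = "vm"  ["vm"]
22. n9.lim = "qn"  ["qn"]
23. n10.sig = -9  [terminal]
24. n11.sig = 23  [terminal]
25. n9.off = false  [a₁.sig > 23]
26. n12.acc = 12  [(if C₁.off then S₀.wid else S₀.acc) + 5]
27. n12.wid = -5  [(if C₀.off then S₀.acc else S₀.wid) - 9]
28. n13.key = "py"  [terminal]
29. n14.sig = 24  [terminal]
30. n12.ok = 8  [8]
31. n6.ok = 29  [S₁.ok + S₀.acc + 14]
32. n15.cnt = "qv"  [terminal]
33. n4.depth = 11  [B.pre - 10]
34. n4.val = 21  [B.pre + B.live - 2]
35. n16.pre = 22  [A.env + 8]
36. n16.val = "nknx"  [C₀.lim ++ C₀.val]
37. n16.lim = "nxr"  [C₀.val ++ "r"]
38. n18.cnt = "mu"  [terminal]
39. n19.pre = -9  [len(h.cnt) - 11]
40. n19.val = "xu"  ["xu"]
41. n19.lim = "kx"  ["kx"]
42. n20.ok = false  [terminal]
43. n21.key = "ry"  [terminal]
44. n22.key = "xw"  [terminal]
45. n19.off = true  [true]
46. n23.sig = 6  [terminal]
47. n17.env = 22  [a.sig + 16]
48. n17.live = -9  [-9]
49. n24.pre = 16  [D.live + 25]
50. n24.val = "nxrnknx"  [C₀.lim ++ C₀.val]
51. n24.lim = "nknxnxr"  [C₀.val ++ C₀.lim]
52. n25.acc = -8  [len(C.val) - 15]
53. n25.wid = 8  [len(C.val) + 1]
54. n26.cnt = "qz"  [terminal]
55. n25.ok = 4  [S.wid + S.acc + 4]
56. n24.off = false  [C.pre > 16]
57. n16.off = false  [C₁.off == true]
58. n1.off = true  [C₁.off == false]
59. n27.sig = 23  [terminal]
60. n0.ok = 9  [(if C.off then S.wid else a.sig) - 21]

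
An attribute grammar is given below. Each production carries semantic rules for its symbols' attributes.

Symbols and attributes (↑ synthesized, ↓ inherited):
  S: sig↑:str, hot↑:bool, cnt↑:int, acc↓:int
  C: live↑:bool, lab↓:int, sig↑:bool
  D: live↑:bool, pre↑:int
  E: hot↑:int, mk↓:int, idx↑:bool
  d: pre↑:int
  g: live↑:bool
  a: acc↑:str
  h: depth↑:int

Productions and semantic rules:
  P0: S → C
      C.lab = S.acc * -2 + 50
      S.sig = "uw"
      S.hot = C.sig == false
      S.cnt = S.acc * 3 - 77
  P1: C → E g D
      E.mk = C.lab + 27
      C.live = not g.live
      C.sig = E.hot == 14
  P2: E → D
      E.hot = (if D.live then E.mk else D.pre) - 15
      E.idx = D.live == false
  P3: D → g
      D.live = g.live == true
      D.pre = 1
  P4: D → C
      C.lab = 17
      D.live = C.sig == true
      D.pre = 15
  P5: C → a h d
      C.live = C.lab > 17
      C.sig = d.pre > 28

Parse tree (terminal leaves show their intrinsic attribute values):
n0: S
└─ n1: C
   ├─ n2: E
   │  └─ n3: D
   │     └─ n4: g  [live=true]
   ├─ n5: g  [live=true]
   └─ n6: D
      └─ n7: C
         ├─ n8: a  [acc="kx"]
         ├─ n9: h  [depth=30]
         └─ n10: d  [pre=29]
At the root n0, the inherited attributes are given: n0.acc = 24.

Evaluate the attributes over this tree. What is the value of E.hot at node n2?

1. n0.acc = 24  [given at root]
2. n1.lab = 2  [S.acc * -2 + 50]
3. n2.mk = 29  [C.lab + 27]
4. n4.live = true  [terminal]
5. n3.live = true  [g.live == true]
6. n3.pre = 1  [1]
7. n2.hot = 14  [(if D.live then E.mk else D.pre) - 15]
8. n2.idx = false  [D.live == false]
9. n5.live = true  [terminal]
10. n7.lab = 17  [17]
11. n8.acc = "kx"  [terminal]
12. n9.depth = 30  [terminal]
13. n10.pre = 29  [terminal]
14. n7.live = false  [C.lab > 17]
15. n7.sig = true  [d.pre > 28]
16. n6.live = true  [C.sig == true]
17. n6.pre = 15  [15]
18. n1.live = false  [not g.live]
19. n1.sig = true  [E.hot == 14]
20. n0.sig = "uw"  ["uw"]
21. n0.hot = false  [C.sig == false]
22. n0.cnt = -5  [S.acc * 3 - 77]

14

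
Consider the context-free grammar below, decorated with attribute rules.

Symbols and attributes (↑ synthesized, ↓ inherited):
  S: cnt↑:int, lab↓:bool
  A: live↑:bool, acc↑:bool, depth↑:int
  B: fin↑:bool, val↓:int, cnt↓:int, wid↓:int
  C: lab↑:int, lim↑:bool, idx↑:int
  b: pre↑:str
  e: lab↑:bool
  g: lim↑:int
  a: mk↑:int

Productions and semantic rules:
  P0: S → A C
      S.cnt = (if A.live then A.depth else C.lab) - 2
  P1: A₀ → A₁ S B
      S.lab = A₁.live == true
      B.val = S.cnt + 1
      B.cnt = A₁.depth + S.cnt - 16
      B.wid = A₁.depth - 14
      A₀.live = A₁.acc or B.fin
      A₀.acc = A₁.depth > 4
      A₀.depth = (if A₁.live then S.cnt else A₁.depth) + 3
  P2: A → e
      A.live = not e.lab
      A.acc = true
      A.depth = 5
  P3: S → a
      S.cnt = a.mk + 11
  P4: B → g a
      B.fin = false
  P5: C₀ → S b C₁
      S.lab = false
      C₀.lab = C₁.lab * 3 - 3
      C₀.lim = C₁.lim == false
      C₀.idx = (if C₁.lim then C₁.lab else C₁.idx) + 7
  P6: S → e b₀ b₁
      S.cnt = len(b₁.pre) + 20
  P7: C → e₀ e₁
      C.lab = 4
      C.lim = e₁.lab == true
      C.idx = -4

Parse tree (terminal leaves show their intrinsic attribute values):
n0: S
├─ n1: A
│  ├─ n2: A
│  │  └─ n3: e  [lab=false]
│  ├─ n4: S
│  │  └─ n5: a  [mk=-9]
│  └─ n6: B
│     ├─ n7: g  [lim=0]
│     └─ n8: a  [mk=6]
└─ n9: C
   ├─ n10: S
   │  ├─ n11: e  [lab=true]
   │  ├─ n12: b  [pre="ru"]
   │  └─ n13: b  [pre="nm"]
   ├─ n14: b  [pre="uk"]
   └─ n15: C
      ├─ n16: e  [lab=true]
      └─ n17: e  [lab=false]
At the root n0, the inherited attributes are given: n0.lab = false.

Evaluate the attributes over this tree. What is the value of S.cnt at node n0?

3

1. n0.lab = false  [given at root]
2. n3.lab = false  [terminal]
3. n2.live = true  [not e.lab]
4. n2.acc = true  [true]
5. n2.depth = 5  [5]
6. n4.lab = true  [A₁.live == true]
7. n5.mk = -9  [terminal]
8. n4.cnt = 2  [a.mk + 11]
9. n6.val = 3  [S.cnt + 1]
10. n6.cnt = -9  [A₁.depth + S.cnt - 16]
11. n6.wid = -9  [A₁.depth - 14]
12. n7.lim = 0  [terminal]
13. n8.mk = 6  [terminal]
14. n6.fin = false  [false]
15. n1.live = true  [A₁.acc or B.fin]
16. n1.acc = true  [A₁.depth > 4]
17. n1.depth = 5  [(if A₁.live then S.cnt else A₁.depth) + 3]
18. n10.lab = false  [false]
19. n11.lab = true  [terminal]
20. n12.pre = "ru"  [terminal]
21. n13.pre = "nm"  [terminal]
22. n10.cnt = 22  [len(b₁.pre) + 20]
23. n14.pre = "uk"  [terminal]
24. n16.lab = true  [terminal]
25. n17.lab = false  [terminal]
26. n15.lab = 4  [4]
27. n15.lim = false  [e₁.lab == true]
28. n15.idx = -4  [-4]
29. n9.lab = 9  [C₁.lab * 3 - 3]
30. n9.lim = true  [C₁.lim == false]
31. n9.idx = 3  [(if C₁.lim then C₁.lab else C₁.idx) + 7]
32. n0.cnt = 3  [(if A.live then A.depth else C.lab) - 2]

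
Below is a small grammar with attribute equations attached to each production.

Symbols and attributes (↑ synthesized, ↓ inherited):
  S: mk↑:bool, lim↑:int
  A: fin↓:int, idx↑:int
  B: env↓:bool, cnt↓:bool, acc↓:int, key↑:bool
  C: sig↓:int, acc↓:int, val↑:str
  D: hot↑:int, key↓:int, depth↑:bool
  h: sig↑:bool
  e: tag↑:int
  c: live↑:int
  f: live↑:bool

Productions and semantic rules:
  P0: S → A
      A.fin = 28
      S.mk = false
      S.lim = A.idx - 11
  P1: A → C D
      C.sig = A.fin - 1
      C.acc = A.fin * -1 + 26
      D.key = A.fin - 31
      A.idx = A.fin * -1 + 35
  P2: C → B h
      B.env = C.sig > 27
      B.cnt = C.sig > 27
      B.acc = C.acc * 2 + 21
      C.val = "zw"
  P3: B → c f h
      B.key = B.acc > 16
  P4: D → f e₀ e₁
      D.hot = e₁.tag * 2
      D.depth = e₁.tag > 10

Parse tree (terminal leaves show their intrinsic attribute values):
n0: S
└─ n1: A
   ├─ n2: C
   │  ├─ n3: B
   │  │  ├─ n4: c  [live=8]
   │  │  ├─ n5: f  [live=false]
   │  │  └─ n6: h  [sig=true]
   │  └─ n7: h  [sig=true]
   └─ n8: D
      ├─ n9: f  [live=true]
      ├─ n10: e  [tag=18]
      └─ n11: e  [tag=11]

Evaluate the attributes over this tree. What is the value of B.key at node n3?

1. n1.fin = 28  [28]
2. n2.sig = 27  [A.fin - 1]
3. n2.acc = -2  [A.fin * -1 + 26]
4. n3.env = false  [C.sig > 27]
5. n3.cnt = false  [C.sig > 27]
6. n3.acc = 17  [C.acc * 2 + 21]
7. n4.live = 8  [terminal]
8. n5.live = false  [terminal]
9. n6.sig = true  [terminal]
10. n3.key = true  [B.acc > 16]
11. n7.sig = true  [terminal]
12. n2.val = "zw"  ["zw"]
13. n8.key = -3  [A.fin - 31]
14. n9.live = true  [terminal]
15. n10.tag = 18  [terminal]
16. n11.tag = 11  [terminal]
17. n8.hot = 22  [e₁.tag * 2]
18. n8.depth = true  [e₁.tag > 10]
19. n1.idx = 7  [A.fin * -1 + 35]
20. n0.mk = false  [false]
21. n0.lim = -4  [A.idx - 11]

true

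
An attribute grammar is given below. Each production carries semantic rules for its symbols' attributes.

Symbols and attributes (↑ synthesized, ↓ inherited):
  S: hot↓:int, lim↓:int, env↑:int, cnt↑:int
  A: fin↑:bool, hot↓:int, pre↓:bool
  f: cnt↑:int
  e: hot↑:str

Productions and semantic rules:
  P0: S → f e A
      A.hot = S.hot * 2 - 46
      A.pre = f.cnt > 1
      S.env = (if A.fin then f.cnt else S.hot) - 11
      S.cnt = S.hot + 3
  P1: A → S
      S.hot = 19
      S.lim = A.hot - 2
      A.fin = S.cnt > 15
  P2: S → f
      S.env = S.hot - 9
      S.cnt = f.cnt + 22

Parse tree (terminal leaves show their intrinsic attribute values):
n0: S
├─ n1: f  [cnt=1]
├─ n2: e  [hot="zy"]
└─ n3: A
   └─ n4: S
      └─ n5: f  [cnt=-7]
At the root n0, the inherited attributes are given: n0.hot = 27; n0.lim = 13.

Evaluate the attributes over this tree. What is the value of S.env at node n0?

1. n0.hot = 27  [given at root]
2. n0.lim = 13  [given at root]
3. n1.cnt = 1  [terminal]
4. n2.hot = "zy"  [terminal]
5. n3.hot = 8  [S.hot * 2 - 46]
6. n3.pre = false  [f.cnt > 1]
7. n4.hot = 19  [19]
8. n4.lim = 6  [A.hot - 2]
9. n5.cnt = -7  [terminal]
10. n4.env = 10  [S.hot - 9]
11. n4.cnt = 15  [f.cnt + 22]
12. n3.fin = false  [S.cnt > 15]
13. n0.env = 16  [(if A.fin then f.cnt else S.hot) - 11]
14. n0.cnt = 30  [S.hot + 3]

16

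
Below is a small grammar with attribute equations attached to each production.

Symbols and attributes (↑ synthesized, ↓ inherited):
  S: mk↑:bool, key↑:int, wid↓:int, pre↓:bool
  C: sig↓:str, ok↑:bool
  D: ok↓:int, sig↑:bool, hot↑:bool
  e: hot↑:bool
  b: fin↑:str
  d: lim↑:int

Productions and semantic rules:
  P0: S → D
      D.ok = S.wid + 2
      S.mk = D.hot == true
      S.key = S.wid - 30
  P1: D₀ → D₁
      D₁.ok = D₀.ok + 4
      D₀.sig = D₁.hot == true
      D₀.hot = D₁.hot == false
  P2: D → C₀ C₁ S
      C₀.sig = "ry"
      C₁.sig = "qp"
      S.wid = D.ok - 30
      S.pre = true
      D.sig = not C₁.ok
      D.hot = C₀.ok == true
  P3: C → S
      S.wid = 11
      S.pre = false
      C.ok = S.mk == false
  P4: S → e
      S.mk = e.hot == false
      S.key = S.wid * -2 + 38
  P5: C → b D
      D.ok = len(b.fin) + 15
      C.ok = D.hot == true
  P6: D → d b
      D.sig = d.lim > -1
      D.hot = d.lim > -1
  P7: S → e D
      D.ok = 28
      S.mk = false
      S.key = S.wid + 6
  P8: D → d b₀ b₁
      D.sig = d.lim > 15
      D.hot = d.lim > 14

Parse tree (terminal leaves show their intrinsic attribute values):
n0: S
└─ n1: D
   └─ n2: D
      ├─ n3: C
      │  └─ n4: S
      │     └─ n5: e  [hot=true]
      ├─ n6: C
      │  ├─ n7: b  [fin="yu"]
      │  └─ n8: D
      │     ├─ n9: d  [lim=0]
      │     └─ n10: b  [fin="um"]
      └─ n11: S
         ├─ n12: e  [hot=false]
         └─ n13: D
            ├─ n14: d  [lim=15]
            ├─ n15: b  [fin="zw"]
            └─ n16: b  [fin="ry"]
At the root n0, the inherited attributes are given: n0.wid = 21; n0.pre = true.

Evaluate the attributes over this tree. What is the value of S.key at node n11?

1. n0.wid = 21  [given at root]
2. n0.pre = true  [given at root]
3. n1.ok = 23  [S.wid + 2]
4. n2.ok = 27  [D₀.ok + 4]
5. n3.sig = "ry"  ["ry"]
6. n4.wid = 11  [11]
7. n4.pre = false  [false]
8. n5.hot = true  [terminal]
9. n4.mk = false  [e.hot == false]
10. n4.key = 16  [S.wid * -2 + 38]
11. n3.ok = true  [S.mk == false]
12. n6.sig = "qp"  ["qp"]
13. n7.fin = "yu"  [terminal]
14. n8.ok = 17  [len(b.fin) + 15]
15. n9.lim = 0  [terminal]
16. n10.fin = "um"  [terminal]
17. n8.sig = true  [d.lim > -1]
18. n8.hot = true  [d.lim > -1]
19. n6.ok = true  [D.hot == true]
20. n11.wid = -3  [D.ok - 30]
21. n11.pre = true  [true]
22. n12.hot = false  [terminal]
23. n13.ok = 28  [28]
24. n14.lim = 15  [terminal]
25. n15.fin = "zw"  [terminal]
26. n16.fin = "ry"  [terminal]
27. n13.sig = false  [d.lim > 15]
28. n13.hot = true  [d.lim > 14]
29. n11.mk = false  [false]
30. n11.key = 3  [S.wid + 6]
31. n2.sig = false  [not C₁.ok]
32. n2.hot = true  [C₀.ok == true]
33. n1.sig = true  [D₁.hot == true]
34. n1.hot = false  [D₁.hot == false]
35. n0.mk = false  [D.hot == true]
36. n0.key = -9  [S.wid - 30]

3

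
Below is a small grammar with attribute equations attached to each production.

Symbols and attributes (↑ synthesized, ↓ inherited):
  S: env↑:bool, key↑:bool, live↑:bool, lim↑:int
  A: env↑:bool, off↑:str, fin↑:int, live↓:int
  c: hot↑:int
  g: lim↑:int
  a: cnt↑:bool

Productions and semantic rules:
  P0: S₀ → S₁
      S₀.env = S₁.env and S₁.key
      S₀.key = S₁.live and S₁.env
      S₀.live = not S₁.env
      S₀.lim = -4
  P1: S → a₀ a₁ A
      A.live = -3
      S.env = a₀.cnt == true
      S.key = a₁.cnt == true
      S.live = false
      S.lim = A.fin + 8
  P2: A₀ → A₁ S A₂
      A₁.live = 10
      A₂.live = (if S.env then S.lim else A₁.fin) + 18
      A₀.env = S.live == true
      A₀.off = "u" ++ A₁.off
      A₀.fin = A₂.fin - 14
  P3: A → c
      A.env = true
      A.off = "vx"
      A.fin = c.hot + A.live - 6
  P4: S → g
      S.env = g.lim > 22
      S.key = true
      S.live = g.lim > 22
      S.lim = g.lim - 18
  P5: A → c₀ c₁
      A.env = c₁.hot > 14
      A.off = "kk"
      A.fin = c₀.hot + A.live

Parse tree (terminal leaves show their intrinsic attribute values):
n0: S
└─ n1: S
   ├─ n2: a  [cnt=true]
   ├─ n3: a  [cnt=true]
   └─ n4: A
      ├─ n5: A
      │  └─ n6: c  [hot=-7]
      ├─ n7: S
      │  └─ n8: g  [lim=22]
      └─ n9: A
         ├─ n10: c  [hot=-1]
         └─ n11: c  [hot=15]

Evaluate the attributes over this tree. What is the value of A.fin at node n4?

0

1. n2.cnt = true  [terminal]
2. n3.cnt = true  [terminal]
3. n4.live = -3  [-3]
4. n5.live = 10  [10]
5. n6.hot = -7  [terminal]
6. n5.env = true  [true]
7. n5.off = "vx"  ["vx"]
8. n5.fin = -3  [c.hot + A.live - 6]
9. n8.lim = 22  [terminal]
10. n7.env = false  [g.lim > 22]
11. n7.key = true  [true]
12. n7.live = false  [g.lim > 22]
13. n7.lim = 4  [g.lim - 18]
14. n9.live = 15  [(if S.env then S.lim else A₁.fin) + 18]
15. n10.hot = -1  [terminal]
16. n11.hot = 15  [terminal]
17. n9.env = true  [c₁.hot > 14]
18. n9.off = "kk"  ["kk"]
19. n9.fin = 14  [c₀.hot + A.live]
20. n4.env = false  [S.live == true]
21. n4.off = "uvx"  ["u" ++ A₁.off]
22. n4.fin = 0  [A₂.fin - 14]
23. n1.env = true  [a₀.cnt == true]
24. n1.key = true  [a₁.cnt == true]
25. n1.live = false  [false]
26. n1.lim = 8  [A.fin + 8]
27. n0.env = true  [S₁.env and S₁.key]
28. n0.key = false  [S₁.live and S₁.env]
29. n0.live = false  [not S₁.env]
30. n0.lim = -4  [-4]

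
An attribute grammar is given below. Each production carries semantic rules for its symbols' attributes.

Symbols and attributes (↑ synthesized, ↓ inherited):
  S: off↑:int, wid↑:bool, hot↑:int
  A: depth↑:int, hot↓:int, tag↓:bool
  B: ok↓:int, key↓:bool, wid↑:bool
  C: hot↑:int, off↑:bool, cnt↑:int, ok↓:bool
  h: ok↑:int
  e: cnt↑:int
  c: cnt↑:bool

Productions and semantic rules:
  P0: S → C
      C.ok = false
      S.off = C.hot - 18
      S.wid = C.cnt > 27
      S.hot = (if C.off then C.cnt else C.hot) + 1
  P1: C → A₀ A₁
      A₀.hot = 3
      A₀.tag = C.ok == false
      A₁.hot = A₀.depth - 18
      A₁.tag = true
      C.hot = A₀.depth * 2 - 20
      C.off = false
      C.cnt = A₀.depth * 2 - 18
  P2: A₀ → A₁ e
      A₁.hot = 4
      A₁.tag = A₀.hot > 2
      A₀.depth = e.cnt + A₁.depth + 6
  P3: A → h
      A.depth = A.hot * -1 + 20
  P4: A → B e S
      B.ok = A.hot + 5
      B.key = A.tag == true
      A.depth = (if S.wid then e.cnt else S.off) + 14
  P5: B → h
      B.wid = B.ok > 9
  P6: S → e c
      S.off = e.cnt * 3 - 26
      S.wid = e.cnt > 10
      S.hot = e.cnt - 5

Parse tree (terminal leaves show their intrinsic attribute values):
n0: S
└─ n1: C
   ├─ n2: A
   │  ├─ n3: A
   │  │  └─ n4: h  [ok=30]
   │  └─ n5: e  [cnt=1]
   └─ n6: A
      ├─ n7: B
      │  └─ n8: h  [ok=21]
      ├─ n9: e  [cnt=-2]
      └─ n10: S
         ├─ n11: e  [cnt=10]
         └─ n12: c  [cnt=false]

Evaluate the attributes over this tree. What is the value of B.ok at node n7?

10

1. n1.ok = false  [false]
2. n2.hot = 3  [3]
3. n2.tag = true  [C.ok == false]
4. n3.hot = 4  [4]
5. n3.tag = true  [A₀.hot > 2]
6. n4.ok = 30  [terminal]
7. n3.depth = 16  [A.hot * -1 + 20]
8. n5.cnt = 1  [terminal]
9. n2.depth = 23  [e.cnt + A₁.depth + 6]
10. n6.hot = 5  [A₀.depth - 18]
11. n6.tag = true  [true]
12. n7.ok = 10  [A.hot + 5]
13. n7.key = true  [A.tag == true]
14. n8.ok = 21  [terminal]
15. n7.wid = true  [B.ok > 9]
16. n9.cnt = -2  [terminal]
17. n11.cnt = 10  [terminal]
18. n12.cnt = false  [terminal]
19. n10.off = 4  [e.cnt * 3 - 26]
20. n10.wid = false  [e.cnt > 10]
21. n10.hot = 5  [e.cnt - 5]
22. n6.depth = 18  [(if S.wid then e.cnt else S.off) + 14]
23. n1.hot = 26  [A₀.depth * 2 - 20]
24. n1.off = false  [false]
25. n1.cnt = 28  [A₀.depth * 2 - 18]
26. n0.off = 8  [C.hot - 18]
27. n0.wid = true  [C.cnt > 27]
28. n0.hot = 27  [(if C.off then C.cnt else C.hot) + 1]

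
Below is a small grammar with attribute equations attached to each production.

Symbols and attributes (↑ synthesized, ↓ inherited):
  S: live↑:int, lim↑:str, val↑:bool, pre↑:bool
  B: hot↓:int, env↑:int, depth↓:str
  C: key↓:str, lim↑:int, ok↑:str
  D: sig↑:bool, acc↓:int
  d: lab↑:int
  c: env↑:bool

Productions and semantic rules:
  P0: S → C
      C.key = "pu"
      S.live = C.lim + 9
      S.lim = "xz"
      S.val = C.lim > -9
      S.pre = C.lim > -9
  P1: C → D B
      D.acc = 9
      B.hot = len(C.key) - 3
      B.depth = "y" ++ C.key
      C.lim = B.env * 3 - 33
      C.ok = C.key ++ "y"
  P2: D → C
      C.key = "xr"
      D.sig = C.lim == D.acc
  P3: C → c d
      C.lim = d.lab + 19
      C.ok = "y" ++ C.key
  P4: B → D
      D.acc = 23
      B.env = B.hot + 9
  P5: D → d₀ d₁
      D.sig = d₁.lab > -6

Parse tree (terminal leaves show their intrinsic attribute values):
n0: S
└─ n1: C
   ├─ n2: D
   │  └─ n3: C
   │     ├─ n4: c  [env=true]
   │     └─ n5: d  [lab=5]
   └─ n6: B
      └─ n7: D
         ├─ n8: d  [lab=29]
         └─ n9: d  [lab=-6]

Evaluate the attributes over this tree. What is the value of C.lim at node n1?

-9

1. n1.key = "pu"  ["pu"]
2. n2.acc = 9  [9]
3. n3.key = "xr"  ["xr"]
4. n4.env = true  [terminal]
5. n5.lab = 5  [terminal]
6. n3.lim = 24  [d.lab + 19]
7. n3.ok = "yxr"  ["y" ++ C.key]
8. n2.sig = false  [C.lim == D.acc]
9. n6.hot = -1  [len(C.key) - 3]
10. n6.depth = "ypu"  ["y" ++ C.key]
11. n7.acc = 23  [23]
12. n8.lab = 29  [terminal]
13. n9.lab = -6  [terminal]
14. n7.sig = false  [d₁.lab > -6]
15. n6.env = 8  [B.hot + 9]
16. n1.lim = -9  [B.env * 3 - 33]
17. n1.ok = "puy"  [C.key ++ "y"]
18. n0.live = 0  [C.lim + 9]
19. n0.lim = "xz"  ["xz"]
20. n0.val = false  [C.lim > -9]
21. n0.pre = false  [C.lim > -9]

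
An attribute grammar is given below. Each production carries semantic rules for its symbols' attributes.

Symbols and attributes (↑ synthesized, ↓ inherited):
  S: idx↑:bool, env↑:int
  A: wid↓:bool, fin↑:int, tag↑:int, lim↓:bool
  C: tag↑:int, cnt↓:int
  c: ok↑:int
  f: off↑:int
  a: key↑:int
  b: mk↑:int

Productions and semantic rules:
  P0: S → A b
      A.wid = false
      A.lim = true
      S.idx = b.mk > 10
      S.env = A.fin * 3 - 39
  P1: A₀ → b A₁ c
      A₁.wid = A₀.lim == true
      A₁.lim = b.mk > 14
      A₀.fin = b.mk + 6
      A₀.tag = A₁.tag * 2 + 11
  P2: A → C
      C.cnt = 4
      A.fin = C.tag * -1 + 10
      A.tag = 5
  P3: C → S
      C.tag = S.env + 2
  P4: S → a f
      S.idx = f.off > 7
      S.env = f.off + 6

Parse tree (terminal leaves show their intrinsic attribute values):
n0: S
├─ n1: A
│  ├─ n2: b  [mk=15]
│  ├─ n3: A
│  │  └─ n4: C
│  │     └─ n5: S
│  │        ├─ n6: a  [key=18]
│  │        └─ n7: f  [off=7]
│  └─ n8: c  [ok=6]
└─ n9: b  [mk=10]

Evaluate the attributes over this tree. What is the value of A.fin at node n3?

1. n1.wid = false  [false]
2. n1.lim = true  [true]
3. n2.mk = 15  [terminal]
4. n3.wid = true  [A₀.lim == true]
5. n3.lim = true  [b.mk > 14]
6. n4.cnt = 4  [4]
7. n6.key = 18  [terminal]
8. n7.off = 7  [terminal]
9. n5.idx = false  [f.off > 7]
10. n5.env = 13  [f.off + 6]
11. n4.tag = 15  [S.env + 2]
12. n3.fin = -5  [C.tag * -1 + 10]
13. n3.tag = 5  [5]
14. n8.ok = 6  [terminal]
15. n1.fin = 21  [b.mk + 6]
16. n1.tag = 21  [A₁.tag * 2 + 11]
17. n9.mk = 10  [terminal]
18. n0.idx = false  [b.mk > 10]
19. n0.env = 24  [A.fin * 3 - 39]

-5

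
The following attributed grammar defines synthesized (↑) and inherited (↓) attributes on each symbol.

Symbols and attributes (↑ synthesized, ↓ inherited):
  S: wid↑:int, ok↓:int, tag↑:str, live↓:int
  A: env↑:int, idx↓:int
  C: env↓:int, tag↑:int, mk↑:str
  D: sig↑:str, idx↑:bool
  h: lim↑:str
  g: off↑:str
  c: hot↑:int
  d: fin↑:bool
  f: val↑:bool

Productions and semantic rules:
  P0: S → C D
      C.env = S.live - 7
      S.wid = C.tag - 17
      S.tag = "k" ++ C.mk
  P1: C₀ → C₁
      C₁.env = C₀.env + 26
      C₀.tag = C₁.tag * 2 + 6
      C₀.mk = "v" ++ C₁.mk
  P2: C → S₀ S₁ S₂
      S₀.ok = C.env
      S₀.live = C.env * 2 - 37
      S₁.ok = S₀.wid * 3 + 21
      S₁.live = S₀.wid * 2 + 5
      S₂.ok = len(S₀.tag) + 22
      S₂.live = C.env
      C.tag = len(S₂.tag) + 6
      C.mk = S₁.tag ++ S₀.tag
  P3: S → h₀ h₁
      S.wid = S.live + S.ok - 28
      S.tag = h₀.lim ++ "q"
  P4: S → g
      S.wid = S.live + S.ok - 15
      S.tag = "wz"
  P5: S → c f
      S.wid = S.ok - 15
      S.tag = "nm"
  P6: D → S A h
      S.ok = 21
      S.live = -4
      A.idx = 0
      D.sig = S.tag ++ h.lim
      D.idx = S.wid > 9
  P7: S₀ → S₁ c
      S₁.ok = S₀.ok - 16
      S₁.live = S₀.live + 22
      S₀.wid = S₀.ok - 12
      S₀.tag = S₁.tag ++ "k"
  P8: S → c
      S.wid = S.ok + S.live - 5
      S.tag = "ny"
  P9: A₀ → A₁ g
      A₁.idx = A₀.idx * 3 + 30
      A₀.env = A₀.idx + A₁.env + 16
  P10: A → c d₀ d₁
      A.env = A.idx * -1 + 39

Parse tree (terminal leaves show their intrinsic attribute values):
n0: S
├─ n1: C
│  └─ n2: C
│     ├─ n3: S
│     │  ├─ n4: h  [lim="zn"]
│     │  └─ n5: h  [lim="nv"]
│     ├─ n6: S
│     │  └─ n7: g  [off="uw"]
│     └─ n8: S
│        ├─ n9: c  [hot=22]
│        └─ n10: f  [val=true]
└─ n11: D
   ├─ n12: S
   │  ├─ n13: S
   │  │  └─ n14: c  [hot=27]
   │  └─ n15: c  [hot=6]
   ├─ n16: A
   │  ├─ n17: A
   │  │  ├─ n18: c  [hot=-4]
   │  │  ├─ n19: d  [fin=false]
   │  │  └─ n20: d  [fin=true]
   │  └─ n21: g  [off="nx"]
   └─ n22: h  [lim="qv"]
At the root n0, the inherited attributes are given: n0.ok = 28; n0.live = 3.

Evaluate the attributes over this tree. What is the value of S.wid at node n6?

1. n0.ok = 28  [given at root]
2. n0.live = 3  [given at root]
3. n1.env = -4  [S.live - 7]
4. n2.env = 22  [C₀.env + 26]
5. n3.ok = 22  [C.env]
6. n3.live = 7  [C.env * 2 - 37]
7. n4.lim = "zn"  [terminal]
8. n5.lim = "nv"  [terminal]
9. n3.wid = 1  [S.live + S.ok - 28]
10. n3.tag = "znq"  [h₀.lim ++ "q"]
11. n6.ok = 24  [S₀.wid * 3 + 21]
12. n6.live = 7  [S₀.wid * 2 + 5]
13. n7.off = "uw"  [terminal]
14. n6.wid = 16  [S.live + S.ok - 15]
15. n6.tag = "wz"  ["wz"]
16. n8.ok = 25  [len(S₀.tag) + 22]
17. n8.live = 22  [C.env]
18. n9.hot = 22  [terminal]
19. n10.val = true  [terminal]
20. n8.wid = 10  [S.ok - 15]
21. n8.tag = "nm"  ["nm"]
22. n2.tag = 8  [len(S₂.tag) + 6]
23. n2.mk = "wzznq"  [S₁.tag ++ S₀.tag]
24. n1.tag = 22  [C₁.tag * 2 + 6]
25. n1.mk = "vwzznq"  ["v" ++ C₁.mk]
26. n12.ok = 21  [21]
27. n12.live = -4  [-4]
28. n13.ok = 5  [S₀.ok - 16]
29. n13.live = 18  [S₀.live + 22]
30. n14.hot = 27  [terminal]
31. n13.wid = 18  [S.ok + S.live - 5]
32. n13.tag = "ny"  ["ny"]
33. n15.hot = 6  [terminal]
34. n12.wid = 9  [S₀.ok - 12]
35. n12.tag = "nyk"  [S₁.tag ++ "k"]
36. n16.idx = 0  [0]
37. n17.idx = 30  [A₀.idx * 3 + 30]
38. n18.hot = -4  [terminal]
39. n19.fin = false  [terminal]
40. n20.fin = true  [terminal]
41. n17.env = 9  [A.idx * -1 + 39]
42. n21.off = "nx"  [terminal]
43. n16.env = 25  [A₀.idx + A₁.env + 16]
44. n22.lim = "qv"  [terminal]
45. n11.sig = "nykqv"  [S.tag ++ h.lim]
46. n11.idx = false  [S.wid > 9]
47. n0.wid = 5  [C.tag - 17]
48. n0.tag = "kvwzznq"  ["k" ++ C.mk]

16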